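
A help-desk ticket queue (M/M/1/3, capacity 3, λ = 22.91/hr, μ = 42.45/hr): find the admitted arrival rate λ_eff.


ρ = 0.5397; P_K = (1−ρ)ρ^3/(1−ρ^4) = 0.079066
λ_eff = λ(1 − P_K) = 22.91·(1 − 0.079066) = 22.91·0.920934 = 21.0986 /hr

Final: 21.0986 /hr


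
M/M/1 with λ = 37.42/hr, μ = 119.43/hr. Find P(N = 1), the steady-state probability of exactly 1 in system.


ρ = 37.42/119.43 = 0.3133
P_n = (1−ρ)·ρ^n = (1 − 0.3133)·0.3133^1 = 0.6867·0.313322 = 0.215151

Final: 0.215151


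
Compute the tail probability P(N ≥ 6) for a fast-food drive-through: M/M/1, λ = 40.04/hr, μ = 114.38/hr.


ρ = 40.04/114.38 = 0.3501
P(N ≥ n) = ρ^n = 0.3501^6 = 0.001840

Final: 0.001840


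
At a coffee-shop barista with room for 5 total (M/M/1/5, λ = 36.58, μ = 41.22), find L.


ρ = 36.58/41.22 = 0.8874
L = ρ[1 − (K+1)ρ^K + Kρ^(K+1)] / [(1−ρ)(1−ρ^(K+1))]
Numerator: 0.8874·(1 − 6·0.550400 + 5·0.488443) = 0.124077
Denominator: (0.1126)·(0.511557) = 0.057584
L = 0.124077/0.057584 = 2.1547

Final: 2.1547


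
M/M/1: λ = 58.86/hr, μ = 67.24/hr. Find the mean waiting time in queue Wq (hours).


ρ = 58.86/67.24 = 0.8754
Wq = ρ/(μ−λ) = 0.8754/(67.24 − 58.86) = 0.8754/8.38 = 0.1045 hr

Final: 0.1045 hr


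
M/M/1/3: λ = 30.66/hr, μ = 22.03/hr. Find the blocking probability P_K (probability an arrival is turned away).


ρ = λ/μ = 30.66/22.03 = 1.3917
P_K = (1−ρ)ρ^K/(1−ρ^(K+1)) = (-0.3917·2.695709)/(1 − 3.751722)
= -1.056013/-2.751722 = 0.383764

Final: 0.383764


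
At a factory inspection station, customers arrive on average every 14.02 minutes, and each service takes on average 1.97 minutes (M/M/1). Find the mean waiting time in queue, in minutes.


λ = 60/14.02 = 4.2796 /hr
μ = 60/1.97 = 30.4569 /hr
ρ = λ/μ = 4.2796/30.4569 = 0.1405
Wq = ρ/(μ−λ) = 0.1405/(30.4569−4.2796) = 0.005368 hr
In minutes: 0.005368·60 = 0.3221 min

Final: 0.3221 min


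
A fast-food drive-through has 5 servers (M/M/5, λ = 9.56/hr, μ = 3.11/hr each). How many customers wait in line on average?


a = λ/μ = 3.0740; ρ = a/5 = 0.6148
P₀ = 0.042923
Lq = P₀·a^c·ρ / (c!·(1−ρ)²) = 0.042923·274.46534·0.6148/(120·0.14839)
= 0.40675

Final: 0.40675


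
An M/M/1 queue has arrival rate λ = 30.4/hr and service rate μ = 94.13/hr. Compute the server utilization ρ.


ρ = λ/μ = 30.4/94.13 = 0.3230

Final: 0.3230


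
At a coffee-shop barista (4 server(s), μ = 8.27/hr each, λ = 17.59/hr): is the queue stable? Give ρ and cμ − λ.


Total capacity cμ = 4·8.27 = 33.08/hr
ρ = λ/(cμ) = 17.59/33.08 = 0.5317
Stable ⇔ ρ < 1: YES
Spare capacity = cμ − λ = 33.08 − 17.59 = 15.49/hr

Final: ρ = 0.5317; stable; margin = 15.49/hr


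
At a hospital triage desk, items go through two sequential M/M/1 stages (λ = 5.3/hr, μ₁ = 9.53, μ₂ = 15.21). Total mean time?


Each node sees arrival rate λ = 5.3/hr (tandem ⇒ throughput preserved).
W₁ = 1/(μ₁−λ) = 1/(9.53−5.3) = 0.23641 hr
W₂ = 1/(μ₂−λ) = 1/(15.21−5.3) = 0.10091 hr
W_total = W₁ + W₂ = 0.23641 + 0.10091 = 0.33731 hr

Final: 0.33731 hr


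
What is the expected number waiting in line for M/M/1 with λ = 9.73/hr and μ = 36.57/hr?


ρ = 9.73/36.57 = 0.2661
Lq = ρ²/(1−ρ) = 0.07079/0.7339 = 0.09645

Final: 0.09645


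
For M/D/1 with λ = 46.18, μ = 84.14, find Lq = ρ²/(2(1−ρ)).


ρ = 46.18/84.14 = 0.5488
M/D/1: Lq = ρ²/(2(1−ρ)) = 0.3012/(2·0.4512) = 0.33385

Final: 0.33385


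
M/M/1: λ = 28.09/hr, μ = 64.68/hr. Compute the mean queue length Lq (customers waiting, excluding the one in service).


ρ = 28.09/64.68 = 0.4343
Lq = ρ²/(1−ρ) = 0.1886/0.5657 = 0.3334

Final: 0.3334


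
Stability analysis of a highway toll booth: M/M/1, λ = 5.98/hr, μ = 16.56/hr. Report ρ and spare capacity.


Total capacity cμ = 1·16.56 = 16.56/hr
ρ = λ/(cμ) = 5.98/16.56 = 0.3611
Stable ⇔ ρ < 1: YES
Spare capacity = cμ − λ = 16.56 − 5.98 = 10.58/hr

Final: ρ = 0.3611; stable; margin = 10.58/hr


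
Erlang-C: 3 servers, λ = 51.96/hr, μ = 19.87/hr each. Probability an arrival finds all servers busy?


a = λ/μ = 2.6150; ρ = a/3 = 0.8717
P₀ = 0.033050 (from M/M/c formula)
C(c,a) = [a^c/(c!(1−ρ))]·P₀ = [17.88191/(6·0.1283)]·0.033050
= 23.22310·0.033050 = 0.767523

Final: 0.767523


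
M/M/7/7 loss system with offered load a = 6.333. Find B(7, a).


B(c,a) = (a^c/c!) / Σ_{k=0}^{c} a^k/k!
a^7/7! = 81.065465
Σ terms (k=0..7): 1.00000 + 6.33300 + 20.05344 + 42.33282 + 67.02344 + 84.89189 + 89.60339 + 81.06547 = 392.303447
B = 81.065465/392.303447 = 0.206640

Final: 0.206640


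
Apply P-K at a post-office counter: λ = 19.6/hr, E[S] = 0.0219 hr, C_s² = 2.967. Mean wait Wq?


ρ = λ·E[S] = 19.6·0.0219 = 0.4292
E[S²] = E[S]²(1+C_s²) = 0.0219²·(1+2.967) = 0.001903
Wq = λ·E[S²]/(2(1−ρ)) = 19.6·0.001903/(2·0.5708) = 0.03267 hr

Final: 0.03267 hr


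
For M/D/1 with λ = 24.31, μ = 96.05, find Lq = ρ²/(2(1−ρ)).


ρ = 24.31/96.05 = 0.2531
M/D/1: Lq = ρ²/(2(1−ρ)) = 0.06406/(2·0.7469) = 0.04288

Final: 0.04288


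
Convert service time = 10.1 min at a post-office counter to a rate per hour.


μ = 1/(service time) in consistent units.
1 hour = 60 min, so μ = 60/10.1 = 5.9406 per hour

Final: 5.9406 /hr


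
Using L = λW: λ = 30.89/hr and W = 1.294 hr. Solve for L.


L = λW = 30.89·1.294 = 39.9717

Final: 39.9717


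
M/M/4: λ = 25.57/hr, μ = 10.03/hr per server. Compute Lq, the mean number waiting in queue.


a = λ/μ = 2.5494; ρ = a/4 = 0.6373
P₀ = 0.069380
Lq = P₀·a^c·ρ / (c!·(1−ρ)²) = 0.069380·42.23954·0.6373/(24·0.13152)
= 0.59171

Final: 0.59171


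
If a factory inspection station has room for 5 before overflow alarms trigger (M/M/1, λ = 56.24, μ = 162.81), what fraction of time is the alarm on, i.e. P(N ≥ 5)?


ρ = 56.24/162.81 = 0.3454
P(N ≥ n) = ρ^n = 0.3454^5 = 0.004918

Final: 0.004918


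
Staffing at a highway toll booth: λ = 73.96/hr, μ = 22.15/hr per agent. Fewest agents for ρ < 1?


Stability requires cμ > λ ⇔ c > λ/μ.
λ/μ = 73.96/22.15 = 3.3391
Minimum integer c = ⌊3.3391⌋ + 1 = 4
Check: 4·22.15 = 88.60 > 73.96, while 3·22.15 = 66.45 ≤ 73.96

Final: 4 servers


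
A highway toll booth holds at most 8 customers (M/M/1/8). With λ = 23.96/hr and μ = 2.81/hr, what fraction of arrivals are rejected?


ρ = λ/μ = 23.96/2.81 = 8.5267
P_K = (1−ρ)ρ^K/(1−ρ^(K+1)) = (-7.5267·27941129.006115)/(1 − 238245356.222962)
= -210304227.216847/-238245355.222962 = 0.882721

Final: 0.882721


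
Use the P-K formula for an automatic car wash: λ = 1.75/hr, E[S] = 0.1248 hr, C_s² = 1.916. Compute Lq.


ρ = λ·E[S] = 1.75·0.1248 = 0.2184
Lq = ρ²(1+C_s²)/(2(1−ρ)) = 0.04770·(1+1.916)/(2·0.7816)
= 0.04770·2.9160/1.5632 = 0.08898

Final: 0.08898


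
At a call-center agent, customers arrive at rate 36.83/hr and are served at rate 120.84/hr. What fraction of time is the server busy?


ρ = λ/μ = 36.83/120.84 = 0.3048

Final: 0.3048


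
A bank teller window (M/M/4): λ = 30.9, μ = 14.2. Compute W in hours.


a = 2.1761; ρ = 0.5440; P₀ = 0.107412
Lq = P₀·a^c·ρ/(c!(1−ρ)²) = 0.26256
Wq = Lq/λ = 0.26256/30.9 = 0.008497 hr
W = Wq + 1/μ = 0.008497 + 0.07042 = 0.07892 hr

Final: 0.07892 hr


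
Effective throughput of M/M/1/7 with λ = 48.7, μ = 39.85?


ρ = 1.2221; P_K = (1−ρ)ρ^7/(1−ρ^8) = 0.227440
λ_eff = λ(1 − P_K) = 48.7·(1 − 0.227440) = 48.7·0.772560 = 37.6237 /hr

Final: 37.6237 /hr


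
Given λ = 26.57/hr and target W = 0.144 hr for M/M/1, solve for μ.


W = 1/(μ−λ) ⇒ μ − λ = 1/W = 1/0.144 = 6.9444
μ = λ + 1/W = 26.57 + 6.9444 = 33.5144 per hr

Final: 33.5144 /hr


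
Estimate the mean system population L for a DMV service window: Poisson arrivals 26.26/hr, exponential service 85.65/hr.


ρ = λ/μ = 26.26/85.65 = 0.3066
L = ρ/(1−ρ) = 0.3066/(1 − 0.3066) = 0.3066/0.6934 = 0.4422

Final: 0.4422


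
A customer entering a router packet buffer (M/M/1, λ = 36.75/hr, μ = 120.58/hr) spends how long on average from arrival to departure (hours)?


W = 1/(μ−λ) = 1/(120.58 − 36.75) = 1/83.83 = 0.01193 hr

Final: 0.01193 hr


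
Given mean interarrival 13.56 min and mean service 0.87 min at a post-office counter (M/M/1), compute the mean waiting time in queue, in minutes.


λ = 60/13.56 = 4.4248 /hr
μ = 60/0.87 = 68.9655 /hr
ρ = λ/μ = 4.4248/68.9655 = 0.06416
Wq = ρ/(μ−λ) = 0.06416/(68.9655−4.4248) = 0.0009941 hr
In minutes: 0.0009941·60 = 0.05965 min

Final: 0.05965 min


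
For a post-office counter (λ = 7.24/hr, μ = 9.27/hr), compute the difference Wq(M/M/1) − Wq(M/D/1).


ρ = 7.24/9.27 = 0.7810
Wq(M/M/1) = ρ/(μ−λ) = 0.7810/2.03 = 0.38474 hr
Wq(M/D/1) = ρ/(2(μ−λ)) = 0.19237 hr
Savings = 0.38474 − 0.19237 = 0.19237 hr

Final: 0.19237 hr


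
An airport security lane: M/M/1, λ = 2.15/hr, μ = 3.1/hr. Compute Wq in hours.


ρ = 2.15/3.1 = 0.6935
Wq = ρ/(μ−λ) = 0.6935/(3.1 − 2.15) = 0.6935/0.9500 = 0.7301 hr

Final: 0.7301 hr


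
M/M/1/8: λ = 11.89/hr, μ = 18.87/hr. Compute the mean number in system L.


ρ = 11.89/18.87 = 0.6301
L = ρ[1 − (K+1)ρ^K + Kρ^(K+1)] / [(1−ρ)(1−ρ^(K+1))]
Numerator: 0.6301·(1 − 9·0.024847 + 8·0.015656) = 0.568114
Denominator: (0.3699)·(0.984344) = 0.364108
L = 0.568114/0.364108 = 1.5603

Final: 1.5603


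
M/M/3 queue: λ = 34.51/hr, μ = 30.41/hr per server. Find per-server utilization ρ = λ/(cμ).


ρ = λ/(cμ) = 34.51/(3·30.41) = 34.51/91.23 = 0.3783

Final: 0.3783


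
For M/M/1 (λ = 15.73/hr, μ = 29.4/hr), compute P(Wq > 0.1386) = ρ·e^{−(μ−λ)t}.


ρ = 15.73/29.4 = 0.5350
P(Wq > t) = ρ·e^{−(μ−λ)t} = 0.5350·e^{−1.8947}
= 0.5350·0.150369 = 0.080453

Final: 0.080453


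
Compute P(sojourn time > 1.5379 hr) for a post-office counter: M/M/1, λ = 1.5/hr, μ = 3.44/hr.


W ~ Exponential(μ−λ) for M/M/1.
μ − λ = 3.44 − 1.5 = 1.9400
P(W > t) = e^{−(μ−λ)t} = e^{−2.9835} = 0.050614

Final: 0.050614


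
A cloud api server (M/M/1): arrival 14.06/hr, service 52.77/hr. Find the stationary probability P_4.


ρ = 14.06/52.77 = 0.2664
P_n = (1−ρ)·ρ^n = (1 − 0.2664)·0.2664^4 = 0.7336·0.005040 = 0.003697

Final: 0.003697


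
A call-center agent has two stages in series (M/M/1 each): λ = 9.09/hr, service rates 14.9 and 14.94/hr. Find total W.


Each node sees arrival rate λ = 9.09/hr (tandem ⇒ throughput preserved).
W₁ = 1/(μ₁−λ) = 1/(14.9−9.09) = 0.17212 hr
W₂ = 1/(μ₂−λ) = 1/(14.94−9.09) = 0.17094 hr
W_total = W₁ + W₂ = 0.17212 + 0.17094 = 0.34306 hr

Final: 0.34306 hr


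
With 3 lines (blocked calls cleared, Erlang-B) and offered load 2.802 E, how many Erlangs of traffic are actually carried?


B(3,2.802) = 0.321790 (Erlang-B)
Carried load = a(1 − B) = 2.802·(1 − 0.321790) = 2.802·0.678210 = 1.9003 E

Final: 1.9003 Erlangs


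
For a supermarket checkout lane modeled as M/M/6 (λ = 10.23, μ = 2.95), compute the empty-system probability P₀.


a = λ/μ = 10.23/2.95 = 3.4678; ρ = a/c = 0.5780
Σ_{k=0}^{5} a^k/k! (terms k=0..5) = 1.00000 + 3.46780 + 6.01281 + 6.95040 + 6.02564 + 4.17914 = 27.63578
Tail: a^6/(6!(1−ρ)) = 1739.08859/(720·0.4220) = 5.72324
P₀ = 1/(27.63578 + 5.72324) = 1/33.35902 = 0.029977

Final: 0.029977


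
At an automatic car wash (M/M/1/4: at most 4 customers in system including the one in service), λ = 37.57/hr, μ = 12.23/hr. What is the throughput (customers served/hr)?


ρ = 3.0720; P_K = (1−ρ)ρ^4/(1−ρ^5) = 0.676949
λ_eff = λ(1 − P_K) = 37.57·(1 − 0.676949) = 37.57·0.323051 = 12.1370 /hr

Final: 12.1370 /hr


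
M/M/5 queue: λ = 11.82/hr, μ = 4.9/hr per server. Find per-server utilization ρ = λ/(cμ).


ρ = λ/(cμ) = 11.82/(5·4.9) = 11.82/24.50 = 0.4824

Final: 0.4824


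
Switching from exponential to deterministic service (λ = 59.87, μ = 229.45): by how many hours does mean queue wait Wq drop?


ρ = 59.87/229.45 = 0.2609
Wq(M/M/1) = ρ/(μ−λ) = 0.2609/169.58 = 0.001539 hr
Wq(M/D/1) = ρ/(2(μ−λ)) = 0.0007693 hr
Savings = 0.001539 − 0.0007693 = 0.0007693 hr

Final: 0.0007693 hr


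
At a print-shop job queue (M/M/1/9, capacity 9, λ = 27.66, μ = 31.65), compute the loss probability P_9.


ρ = λ/μ = 27.66/31.65 = 0.8739
P_K = (1−ρ)ρ^K/(1−ρ^(K+1)) = (0.1261·0.297376)/(1 − 0.259887)
= 0.037489/0.740113 = 0.050653

Final: 0.050653


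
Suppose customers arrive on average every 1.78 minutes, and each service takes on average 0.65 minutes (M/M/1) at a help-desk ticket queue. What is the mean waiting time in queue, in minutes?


λ = 60/1.78 = 33.7079 /hr
μ = 60/0.65 = 92.3077 /hr
ρ = λ/μ = 33.7079/92.3077 = 0.3652
Wq = ρ/(μ−λ) = 0.3652/(92.3077−33.7079) = 0.006232 hr
In minutes: 0.006232·60 = 0.3739 min

Final: 0.3739 min


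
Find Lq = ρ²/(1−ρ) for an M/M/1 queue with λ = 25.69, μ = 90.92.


ρ = 25.69/90.92 = 0.2826
Lq = ρ²/(1−ρ) = 0.07984/0.7174 = 0.1113

Final: 0.1113


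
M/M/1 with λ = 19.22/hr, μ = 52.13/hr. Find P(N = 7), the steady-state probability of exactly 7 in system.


ρ = 19.22/52.13 = 0.3687
P_n = (1−ρ)·ρ^n = (1 − 0.3687)·0.3687^7 = 0.6313·0.0009261 = 0.0005847

Final: 0.0005847


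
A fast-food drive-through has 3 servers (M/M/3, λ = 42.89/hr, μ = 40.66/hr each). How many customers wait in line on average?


a = λ/μ = 1.0548; ρ = a/3 = 0.3516
P₀ = 0.343301
Lq = P₀·a^c·ρ / (c!·(1−ρ)²) = 0.343301·1.17372·0.3516/(6·0.42040)
= 0.05617

Final: 0.05617


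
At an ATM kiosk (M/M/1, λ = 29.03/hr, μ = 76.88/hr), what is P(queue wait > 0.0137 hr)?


ρ = 29.03/76.88 = 0.3776
P(Wq > t) = ρ·e^{−(μ−λ)t} = 0.3776·e^{−0.6555}
= 0.3776·0.519159 = 0.196035

Final: 0.196035


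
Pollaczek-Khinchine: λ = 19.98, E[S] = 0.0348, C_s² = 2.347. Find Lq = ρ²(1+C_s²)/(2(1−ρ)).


ρ = λ·E[S] = 19.98·0.0348 = 0.6953
Lq = ρ²(1+C_s²)/(2(1−ρ)) = 0.4834·(1+2.347)/(2·0.3047)
= 0.4834·3.3470/0.6094 = 2.65527

Final: 2.65527


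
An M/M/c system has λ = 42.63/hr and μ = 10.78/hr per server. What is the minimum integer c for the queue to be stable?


Stability requires cμ > λ ⇔ c > λ/μ.
λ/μ = 42.63/10.78 = 3.9545
Minimum integer c = ⌊3.9545⌋ + 1 = 4
Check: 4·10.78 = 43.12 > 42.63, while 3·10.78 = 32.34 ≤ 42.63

Final: 4 servers


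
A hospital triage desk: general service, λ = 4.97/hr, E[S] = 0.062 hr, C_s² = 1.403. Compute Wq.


ρ = λ·E[S] = 4.97·0.062 = 0.3081
E[S²] = E[S]²(1+C_s²) = 0.062²·(1+1.403) = 0.009237
Wq = λ·E[S²]/(2(1−ρ)) = 4.97·0.009237/(2·0.6919) = 0.03318 hr

Final: 0.03318 hr


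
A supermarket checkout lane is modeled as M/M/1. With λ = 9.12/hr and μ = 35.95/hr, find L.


ρ = λ/μ = 9.12/35.95 = 0.2537
L = ρ/(1−ρ) = 0.2537/(1 − 0.2537) = 0.2537/0.7463 = 0.3399

Final: 0.3399


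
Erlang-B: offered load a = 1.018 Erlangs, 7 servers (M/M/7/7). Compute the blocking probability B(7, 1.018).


B(c,a) = (a^c/c!) / Σ_{k=0}^{c} a^k/k!
a^7/7! = 0.0002248
Σ terms (k=0..7): 1.00000 + 1.01800 + 0.51816 + 0.17583 + 0.04475 + 0.009111 + 0.001546 + 0.0002248 = 2.767622
B = 0.0002248/2.767622 = 0.00008123

Final: 0.00008123


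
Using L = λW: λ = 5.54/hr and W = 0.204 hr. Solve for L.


L = λW = 5.54·0.204 = 1.1302

Final: 1.1302


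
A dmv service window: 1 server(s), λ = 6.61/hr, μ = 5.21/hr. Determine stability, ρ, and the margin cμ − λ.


Total capacity cμ = 1·5.21 = 5.21/hr
ρ = λ/(cμ) = 6.61/5.21 = 1.2687
Stable ⇔ ρ < 1: NO
Spare capacity = cμ − λ = 5.21 − 6.61 = -1.40/hr

Final: ρ = 1.2687; unstable; margin = -1.40/hr


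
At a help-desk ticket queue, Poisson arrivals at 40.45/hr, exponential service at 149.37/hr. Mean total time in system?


W = 1/(μ−λ) = 1/(149.37 − 40.45) = 1/108.92 = 0.009181 hr

Final: 0.009181 hr


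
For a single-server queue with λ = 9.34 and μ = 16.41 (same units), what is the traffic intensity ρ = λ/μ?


ρ = λ/μ = 9.34/16.41 = 0.5692

Final: 0.5692


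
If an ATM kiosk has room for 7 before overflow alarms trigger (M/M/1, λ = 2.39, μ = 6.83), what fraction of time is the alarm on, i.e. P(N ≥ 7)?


ρ = 2.39/6.83 = 0.3499
P(N ≥ n) = ρ^n = 0.3499^7 = 0.0006425

Final: 0.0006425


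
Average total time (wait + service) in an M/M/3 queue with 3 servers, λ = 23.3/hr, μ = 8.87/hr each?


a = 2.6268; ρ = 0.8756; P₀ = 0.031884
Lq = P₀·a^c·ρ/(c!(1−ρ)²) = 5.45090
Wq = Lq/λ = 5.45090/23.3 = 0.23394 hr
W = Wq + 1/μ = 0.23394 + 0.11274 = 0.34668 hr

Final: 0.34668 hr


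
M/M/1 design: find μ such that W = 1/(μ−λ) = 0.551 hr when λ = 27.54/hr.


W = 1/(μ−λ) ⇒ μ − λ = 1/W = 1/0.551 = 1.8149
μ = λ + 1/W = 27.54 + 1.8149 = 29.3549 per hr

Final: 29.3549 /hr


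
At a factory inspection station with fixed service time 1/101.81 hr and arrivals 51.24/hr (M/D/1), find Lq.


ρ = 51.24/101.81 = 0.5033
M/D/1: Lq = ρ²/(2(1−ρ)) = 0.2533/(2·0.4967) = 0.25498

Final: 0.25498


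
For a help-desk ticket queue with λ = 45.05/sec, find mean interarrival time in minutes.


Mean interarrival time = 1/λ = 1/45.05 second = 0.02220 second
In minutes: 0.02220 × 0.0166667 = 0.0003700 min

Final: 0.0003700 min


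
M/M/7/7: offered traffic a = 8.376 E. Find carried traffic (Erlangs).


B(7,8.376) = 0.328962 (Erlang-B)
Carried load = a(1 − B) = 8.376·(1 − 0.328962) = 8.376·0.671038 = 5.6206 E

Final: 5.6206 Erlangs


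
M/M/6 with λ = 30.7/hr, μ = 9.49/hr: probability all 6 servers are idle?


a = λ/μ = 30.7/9.49 = 3.2350; ρ = a/c = 0.5392
Σ_{k=0}^{5} a^k/k! (terms k=0..5) = 1.00000 + 3.23498 + 5.23256 + 5.64242 + 4.56328 + 2.95243 = 22.62568
Tail: a^6/(6!(1−ρ)) = 1146.12762/(720·0.4608) = 3.45425
P₀ = 1/(22.62568 + 3.45425) = 1/26.07993 = 0.038344

Final: 0.038344


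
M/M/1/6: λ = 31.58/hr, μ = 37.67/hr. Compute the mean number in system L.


ρ = 31.58/37.67 = 0.8383
L = ρ[1 − (K+1)ρ^K + Kρ^(K+1)] / [(1−ρ)(1−ρ^(K+1))]
Numerator: 0.8383·(1 − 7·0.347136 + 6·0.291015) = 0.265032
Denominator: (0.1617)·(0.708985) = 0.114620
L = 0.265032/0.114620 = 2.3123

Final: 2.3123


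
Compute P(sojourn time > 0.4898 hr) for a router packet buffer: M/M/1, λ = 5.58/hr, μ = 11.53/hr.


W ~ Exponential(μ−λ) for M/M/1.
μ − λ = 11.53 − 5.58 = 5.9500
P(W > t) = e^{−(μ−λ)t} = e^{−2.9143} = 0.054241

Final: 0.054241


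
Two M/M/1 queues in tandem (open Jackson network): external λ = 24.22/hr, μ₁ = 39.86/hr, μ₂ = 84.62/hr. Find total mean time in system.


Each node sees arrival rate λ = 24.22/hr (tandem ⇒ throughput preserved).
W₁ = 1/(μ₁−λ) = 1/(39.86−24.22) = 0.06394 hr
W₂ = 1/(μ₂−λ) = 1/(84.62−24.22) = 0.01656 hr
W_total = W₁ + W₂ = 0.06394 + 0.01656 = 0.08049 hr

Final: 0.08049 hr


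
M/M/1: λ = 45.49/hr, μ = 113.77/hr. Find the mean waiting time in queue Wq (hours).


ρ = 45.49/113.77 = 0.3998
Wq = ρ/(μ−λ) = 0.3998/(113.77 − 45.49) = 0.3998/68.28 = 0.005856 hr

Final: 0.005856 hr


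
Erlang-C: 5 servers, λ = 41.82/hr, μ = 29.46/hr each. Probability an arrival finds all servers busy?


a = λ/μ = 1.4196; ρ = a/5 = 0.2839
P₀ = 0.241537 (from M/M/c formula)
C(c,a) = [a^c/(c!(1−ρ))]·P₀ = [5.76443/(120·0.7161)]·0.241537
= 0.06708·0.241537 = 0.016203

Final: 0.016203


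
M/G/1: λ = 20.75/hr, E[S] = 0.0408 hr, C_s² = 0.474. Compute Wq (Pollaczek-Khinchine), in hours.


ρ = λ·E[S] = 20.75·0.0408 = 0.8466
E[S²] = E[S]²(1+C_s²) = 0.0408²·(1+0.474) = 0.002454
Wq = λ·E[S²]/(2(1−ρ)) = 20.75·0.002454/(2·0.1534) = 0.16595 hr

Final: 0.16595 hr


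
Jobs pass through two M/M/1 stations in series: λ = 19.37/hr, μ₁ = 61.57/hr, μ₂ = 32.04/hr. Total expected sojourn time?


Each node sees arrival rate λ = 19.37/hr (tandem ⇒ throughput preserved).
W₁ = 1/(μ₁−λ) = 1/(61.57−19.37) = 0.02370 hr
W₂ = 1/(μ₂−λ) = 1/(32.04−19.37) = 0.07893 hr
W_total = W₁ + W₂ = 0.02370 + 0.07893 = 0.10262 hr

Final: 0.10262 hr


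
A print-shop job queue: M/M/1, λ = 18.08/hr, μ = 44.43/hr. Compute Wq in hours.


ρ = 18.08/44.43 = 0.4069
Wq = ρ/(μ−λ) = 0.4069/(44.43 − 18.08) = 0.4069/26.35 = 0.01544 hr

Final: 0.01544 hr


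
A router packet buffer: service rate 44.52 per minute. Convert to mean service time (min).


Mean service time = 1/μ = 1/44.52 minute = 0.02246 minute
In minutes: 0.02246 × 1 = 0.02246 min

Final: 0.02246 min


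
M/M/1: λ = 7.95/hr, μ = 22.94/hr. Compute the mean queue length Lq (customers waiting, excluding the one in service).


ρ = 7.95/22.94 = 0.3466
Lq = ρ²/(1−ρ) = 0.1201/0.6534 = 0.1838

Final: 0.1838


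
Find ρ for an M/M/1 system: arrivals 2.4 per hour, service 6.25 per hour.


ρ = λ/μ = 2.4/6.25 = 0.3840

Final: 0.3840


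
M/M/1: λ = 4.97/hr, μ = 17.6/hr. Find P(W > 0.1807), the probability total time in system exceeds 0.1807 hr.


W ~ Exponential(μ−λ) for M/M/1.
μ − λ = 17.6 − 4.97 = 12.6300
P(W > t) = e^{−(μ−λ)t} = e^{−2.2822} = 0.102055

Final: 0.102055


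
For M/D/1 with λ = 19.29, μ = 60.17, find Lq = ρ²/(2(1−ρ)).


ρ = 19.29/60.17 = 0.3206
M/D/1: Lq = ρ²/(2(1−ρ)) = 0.1028/(2·0.6794) = 0.07564

Final: 0.07564


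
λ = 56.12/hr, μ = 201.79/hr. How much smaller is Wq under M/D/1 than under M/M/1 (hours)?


ρ = 56.12/201.79 = 0.2781
Wq(M/M/1) = ρ/(μ−λ) = 0.2781/145.67 = 0.001909 hr
Wq(M/D/1) = ρ/(2(μ−λ)) = 0.0009546 hr
Savings = 0.001909 − 0.0009546 = 0.0009546 hr

Final: 0.0009546 hr


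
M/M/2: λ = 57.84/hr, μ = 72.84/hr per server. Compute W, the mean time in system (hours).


a = 0.7941; ρ = 0.3970; P₀ = 0.431604
Lq = P₀·a^c·ρ/(c!(1−ρ)²) = 0.14860
Wq = Lq/λ = 0.14860/57.84 = 0.002569 hr
W = Wq + 1/μ = 0.002569 + 0.01373 = 0.01630 hr

Final: 0.01630 hr


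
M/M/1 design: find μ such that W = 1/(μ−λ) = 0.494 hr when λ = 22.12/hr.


W = 1/(μ−λ) ⇒ μ − λ = 1/W = 1/0.494 = 2.0243
μ = λ + 1/W = 22.12 + 2.0243 = 24.1443 per hr

Final: 24.1443 /hr


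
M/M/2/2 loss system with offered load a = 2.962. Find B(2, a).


B(c,a) = (a^c/c!) / Σ_{k=0}^{c} a^k/k!
a^2/2! = 4.386722
Σ terms (k=0..2): 1.00000 + 2.96200 + 4.38672 = 8.348722
B = 4.386722/8.348722 = 0.525436

Final: 0.525436


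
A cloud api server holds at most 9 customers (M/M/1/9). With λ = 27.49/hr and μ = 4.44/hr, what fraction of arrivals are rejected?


ρ = λ/μ = 27.49/4.44 = 6.1914
P_K = (1−ρ)ρ^K/(1−ρ^(K+1)) = (-5.1914·13369831.305344)/(1 − 82778527.608989)
= -69408696.303645/-82778526.608989 = 0.838487

Final: 0.838487


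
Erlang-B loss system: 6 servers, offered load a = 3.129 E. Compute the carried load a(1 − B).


B(6,3.129) = 0.059446 (Erlang-B)
Carried load = a(1 − B) = 3.129·(1 − 0.059446) = 3.129·0.940554 = 2.9430 E

Final: 2.9430 Erlangs


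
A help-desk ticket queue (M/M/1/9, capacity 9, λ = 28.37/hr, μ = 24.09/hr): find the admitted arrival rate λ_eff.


ρ = 1.1777; P_K = (1−ρ)ρ^9/(1−ρ^10) = 0.187381
λ_eff = λ(1 − P_K) = 28.37·(1 − 0.187381) = 28.37·0.812619 = 23.0540 /hr

Final: 23.0540 /hr


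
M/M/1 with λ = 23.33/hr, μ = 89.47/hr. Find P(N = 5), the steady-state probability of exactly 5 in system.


ρ = 23.33/89.47 = 0.2608
P_n = (1−ρ)·ρ^n = (1 − 0.2608)·0.2608^5 = 0.7392·0.001206 = 0.0008912

Final: 0.0008912


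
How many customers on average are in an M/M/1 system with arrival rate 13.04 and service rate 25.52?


ρ = λ/μ = 13.04/25.52 = 0.5110
L = ρ/(1−ρ) = 0.5110/(1 − 0.5110) = 0.5110/0.4890 = 1.0449

Final: 1.0449


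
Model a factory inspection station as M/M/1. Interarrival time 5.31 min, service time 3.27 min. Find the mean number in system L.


λ = 60/5.31 = 11.2994 /hr
μ = 60/3.27 = 18.3486 /hr
ρ = λ/μ = 11.2994/18.3486 = 0.6158
L = ρ/(1−ρ) = 0.6158/0.3842 = 1.6029

Final: 1.6029


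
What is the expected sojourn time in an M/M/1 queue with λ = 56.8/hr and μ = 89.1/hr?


W = 1/(μ−λ) = 1/(89.1 − 56.8) = 1/32.30 = 0.03096 hr

Final: 0.03096 hr


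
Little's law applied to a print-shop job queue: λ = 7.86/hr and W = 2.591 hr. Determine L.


L = λW = 7.86·2.591 = 20.3653

Final: 20.3653


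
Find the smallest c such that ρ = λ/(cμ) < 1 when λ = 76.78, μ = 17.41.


Stability requires cμ > λ ⇔ c > λ/μ.
λ/μ = 76.78/17.41 = 4.4101
Minimum integer c = ⌊4.4101⌋ + 1 = 5
Check: 5·17.41 = 87.05 > 76.78, while 4·17.41 = 69.64 ≤ 76.78

Final: 5 servers


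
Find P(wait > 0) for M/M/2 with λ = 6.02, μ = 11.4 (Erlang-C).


a = λ/μ = 0.5281; ρ = a/2 = 0.2640
P₀ = 0.582235 (from M/M/c formula)
C(c,a) = [a^c/(c!(1−ρ))]·P₀ = [0.27886/(2·0.7360)]·0.582235
= 0.18945·0.582235 = 0.110305

Final: 0.110305


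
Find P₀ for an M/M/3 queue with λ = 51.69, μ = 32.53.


a = λ/μ = 51.69/32.53 = 1.5890; ρ = a/c = 0.5297
Σ_{k=0}^{2} a^k/k! (terms k=0..2) = 1.00000 + 1.58899 + 1.26245 = 3.85145
Tail: a^3/(3!(1−ρ)) = 4.01206/(6·0.4703) = 1.42170
P₀ = 1/(3.85145 + 1.42170) = 1/5.27315 = 0.189640

Final: 0.189640


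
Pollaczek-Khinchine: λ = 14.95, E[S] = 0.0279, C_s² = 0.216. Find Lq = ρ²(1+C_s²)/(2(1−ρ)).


ρ = λ·E[S] = 14.95·0.0279 = 0.4171
Lq = ρ²(1+C_s²)/(2(1−ρ)) = 0.1740·(1+0.216)/(2·0.5829)
= 0.1740·1.2160/1.1658 = 0.18147

Final: 0.18147


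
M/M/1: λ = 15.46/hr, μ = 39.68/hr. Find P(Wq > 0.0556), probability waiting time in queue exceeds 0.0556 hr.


ρ = 15.46/39.68 = 0.3896
P(Wq > t) = ρ·e^{−(μ−λ)t} = 0.3896·e^{−1.3466}
= 0.3896·0.260115 = 0.101345

Final: 0.101345


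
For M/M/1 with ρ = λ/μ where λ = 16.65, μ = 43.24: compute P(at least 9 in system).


ρ = 16.65/43.24 = 0.3851
P(N ≥ n) = ρ^n = 0.3851^9 = 0.0001861

Final: 0.0001861


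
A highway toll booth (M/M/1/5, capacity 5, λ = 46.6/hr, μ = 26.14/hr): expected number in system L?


ρ = 46.6/26.14 = 1.7827
L = ρ[1 − (K+1)ρ^K + Kρ^(K+1)] / [(1−ρ)(1−ρ^(K+1))]
Numerator: 1.7827·(1 − 6·18.005354 + 5·32.098298) = 95.302462
Denominator: (-0.7827)·(-31.098298) = 24.340902
L = 95.302462/24.340902 = 3.9153

Final: 3.9153


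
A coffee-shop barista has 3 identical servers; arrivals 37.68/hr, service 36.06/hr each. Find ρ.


ρ = λ/(cμ) = 37.68/(3·36.06) = 37.68/108.18 = 0.3483

Final: 0.3483


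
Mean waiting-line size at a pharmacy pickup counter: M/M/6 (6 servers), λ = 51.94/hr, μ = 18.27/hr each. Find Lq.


a = λ/μ = 2.8429; ρ = a/6 = 0.4738
P₀ = 0.057550
Lq = P₀·a^c·ρ / (c!·(1−ρ)²) = 0.057550·527.93492·0.4738/(720·0.27687)
= 0.07222

Final: 0.07222


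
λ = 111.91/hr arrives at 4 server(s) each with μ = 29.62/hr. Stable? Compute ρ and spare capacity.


Total capacity cμ = 4·29.62 = 118.48/hr
ρ = λ/(cμ) = 111.91/118.48 = 0.9445
Stable ⇔ ρ < 1: YES
Spare capacity = cμ − λ = 118.48 − 111.91 = 6.57/hr

Final: ρ = 0.9445; stable; margin = 6.57/hr


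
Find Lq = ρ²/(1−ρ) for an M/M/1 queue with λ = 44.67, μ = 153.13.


ρ = 44.67/153.13 = 0.2917
Lq = ρ²/(1−ρ) = 0.08510/0.7083 = 0.1201

Final: 0.1201


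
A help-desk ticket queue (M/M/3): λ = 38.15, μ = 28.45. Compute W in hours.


a = 1.3409; ρ = 0.4470; P₀ = 0.252098
Lq = P₀·a^c·ρ/(c!(1−ρ)²) = 0.14807
Wq = Lq/λ = 0.14807/38.15 = 0.003881 hr
W = Wq + 1/μ = 0.003881 + 0.03515 = 0.03903 hr

Final: 0.03903 hr


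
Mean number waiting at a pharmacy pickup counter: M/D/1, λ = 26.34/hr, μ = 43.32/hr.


ρ = 26.34/43.32 = 0.6080
M/D/1: Lq = ρ²/(2(1−ρ)) = 0.3697/(2·0.3920) = 0.47160

Final: 0.47160


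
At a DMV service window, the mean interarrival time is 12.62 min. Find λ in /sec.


λ = 1/(interarrival time) in consistent units.
1 second = 0.0166667 min, so λ = 0.0166667/12.62 = 0.001321 per second

Final: 0.001321 /sec


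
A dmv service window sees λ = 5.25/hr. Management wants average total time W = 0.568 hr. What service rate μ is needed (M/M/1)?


W = 1/(μ−λ) ⇒ μ − λ = 1/W = 1/0.568 = 1.7606
μ = λ + 1/W = 5.25 + 1.7606 = 7.0106 per hr

Final: 7.0106 /hr


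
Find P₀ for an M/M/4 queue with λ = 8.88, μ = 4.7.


a = λ/μ = 8.88/4.7 = 1.8894; ρ = a/c = 0.4723
Σ_{k=0}^{3} a^k/k! (terms k=0..3) = 1.00000 + 1.88936 + 1.78484 + 1.12407 = 5.79828
Tail: a^4/(4!(1−ρ)) = 12.74267/(24·0.5277) = 1.00623
P₀ = 1/(5.79828 + 1.00623) = 1/6.80450 = 0.146962

Final: 0.146962


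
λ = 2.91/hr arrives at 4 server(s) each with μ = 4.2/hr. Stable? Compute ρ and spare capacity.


Total capacity cμ = 4·4.2 = 16.80/hr
ρ = λ/(cμ) = 2.91/16.80 = 0.1732
Stable ⇔ ρ < 1: YES
Spare capacity = cμ − λ = 16.80 − 2.91 = 13.89/hr

Final: ρ = 0.1732; stable; margin = 13.89/hr


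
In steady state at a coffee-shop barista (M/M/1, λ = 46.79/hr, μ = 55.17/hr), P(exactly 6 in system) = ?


ρ = 46.79/55.17 = 0.8481
P_n = (1−ρ)·ρ^n = (1 − 0.8481)·0.8481^6 = 0.1519·0.372135 = 0.056525

Final: 0.056525


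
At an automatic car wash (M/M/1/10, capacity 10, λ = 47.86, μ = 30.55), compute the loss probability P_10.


ρ = λ/μ = 47.86/30.55 = 1.5666
P_K = (1−ρ)ρ^K/(1−ρ^(K+1)) = (-0.5666·89.046078)/(1 − 139.500665)
= -50.454586/-138.500665 = 0.364291

Final: 0.364291


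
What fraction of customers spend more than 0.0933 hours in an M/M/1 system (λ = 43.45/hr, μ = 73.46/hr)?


W ~ Exponential(μ−λ) for M/M/1.
μ − λ = 73.46 − 43.45 = 30.0100
P(W > t) = e^{−(μ−λ)t} = e^{−2.7999} = 0.060814

Final: 0.060814


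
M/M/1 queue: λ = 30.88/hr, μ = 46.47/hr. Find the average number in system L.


ρ = λ/μ = 30.88/46.47 = 0.6645
L = ρ/(1−ρ) = 0.6645/(1 − 0.6645) = 0.6645/0.3355 = 1.9808

Final: 1.9808


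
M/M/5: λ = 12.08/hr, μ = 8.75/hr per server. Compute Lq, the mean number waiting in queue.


a = λ/μ = 1.3806; ρ = a/5 = 0.2761
P₀ = 0.251179
Lq = P₀·a^c·ρ / (c!·(1−ρ)²) = 0.251179·5.01527·0.2761/(120·0.52401)
= 0.005532

Final: 0.005532


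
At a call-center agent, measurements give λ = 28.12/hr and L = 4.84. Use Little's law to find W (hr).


W = L/λ = 4.84/28.12 = 0.1721 hr

Final: 0.1721 hr


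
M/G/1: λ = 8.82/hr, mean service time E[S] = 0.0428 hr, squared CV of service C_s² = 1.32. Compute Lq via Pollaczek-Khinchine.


ρ = λ·E[S] = 8.82·0.0428 = 0.3775
Lq = ρ²(1+C_s²)/(2(1−ρ)) = 0.1425·(1+1.32)/(2·0.6225)
= 0.1425·2.3200/1.2450 = 0.26555

Final: 0.26555


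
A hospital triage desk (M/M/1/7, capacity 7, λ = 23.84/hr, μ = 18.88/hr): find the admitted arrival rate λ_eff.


ρ = 1.2627; P_K = (1−ρ)ρ^7/(1−ρ^8) = 0.246138
λ_eff = λ(1 − P_K) = 23.84·(1 − 0.246138) = 23.84·0.753862 = 17.9721 /hr

Final: 17.9721 /hr


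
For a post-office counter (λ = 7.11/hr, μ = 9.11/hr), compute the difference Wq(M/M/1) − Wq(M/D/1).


ρ = 7.11/9.11 = 0.7805
Wq(M/M/1) = ρ/(μ−λ) = 0.7805/2.00 = 0.39023 hr
Wq(M/D/1) = ρ/(2(μ−λ)) = 0.19512 hr
Savings = 0.39023 − 0.19512 = 0.19512 hr

Final: 0.19512 hr


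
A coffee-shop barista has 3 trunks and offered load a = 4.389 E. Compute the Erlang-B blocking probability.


B(c,a) = (a^c/c!) / Σ_{k=0}^{c} a^k/k!
a^3/3! = 14.091119
Σ terms (k=0..3): 1.00000 + 4.38900 + 9.63166 + 14.09112 = 29.111780
B = 14.091119/29.111780 = 0.484035

Final: 0.484035


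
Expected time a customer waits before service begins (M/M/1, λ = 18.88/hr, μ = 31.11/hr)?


ρ = 18.88/31.11 = 0.6069
Wq = ρ/(μ−λ) = 0.6069/(31.11 − 18.88) = 0.6069/12.23 = 0.04962 hr

Final: 0.04962 hr


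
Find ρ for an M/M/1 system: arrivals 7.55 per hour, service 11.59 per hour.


ρ = λ/μ = 7.55/11.59 = 0.6514

Final: 0.6514


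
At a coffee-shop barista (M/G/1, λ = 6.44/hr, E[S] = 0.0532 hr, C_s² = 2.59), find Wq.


ρ = λ·E[S] = 6.44·0.0532 = 0.3426
E[S²] = E[S]²(1+C_s²) = 0.0532²·(1+2.59) = 0.010161
Wq = λ·E[S²]/(2(1−ρ)) = 6.44·0.010161/(2·0.6574) = 0.04977 hr

Final: 0.04977 hr


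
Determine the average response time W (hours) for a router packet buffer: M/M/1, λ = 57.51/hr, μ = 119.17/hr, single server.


W = 1/(μ−λ) = 1/(119.17 − 57.51) = 1/61.66 = 0.01622 hr

Final: 0.01622 hr


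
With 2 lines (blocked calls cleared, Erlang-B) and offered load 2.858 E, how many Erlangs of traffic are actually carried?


B(2,2.858) = 0.514233 (Erlang-B)
Carried load = a(1 − B) = 2.858·(1 − 0.514233) = 2.858·0.485767 = 1.3883 E

Final: 1.3883 Erlangs


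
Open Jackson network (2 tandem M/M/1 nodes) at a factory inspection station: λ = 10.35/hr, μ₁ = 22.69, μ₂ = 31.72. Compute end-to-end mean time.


Each node sees arrival rate λ = 10.35/hr (tandem ⇒ throughput preserved).
W₁ = 1/(μ₁−λ) = 1/(22.69−10.35) = 0.08104 hr
W₂ = 1/(μ₂−λ) = 1/(31.72−10.35) = 0.04679 hr
W_total = W₁ + W₂ = 0.08104 + 0.04679 = 0.12783 hr

Final: 0.12783 hr


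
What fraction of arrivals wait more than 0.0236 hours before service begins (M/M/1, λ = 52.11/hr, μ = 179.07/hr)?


ρ = 52.11/179.07 = 0.2910
P(Wq > t) = ρ·e^{−(μ−λ)t} = 0.2910·e^{−2.9963}
= 0.2910·0.049974 = 0.014543

Final: 0.014543


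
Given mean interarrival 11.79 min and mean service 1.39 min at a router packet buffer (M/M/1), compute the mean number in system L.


λ = 60/11.79 = 5.0891 /hr
μ = 60/1.39 = 43.1655 /hr
ρ = λ/μ = 5.0891/43.1655 = 0.1179
L = ρ/(1−ρ) = 0.1179/0.8821 = 0.1337

Final: 0.1337


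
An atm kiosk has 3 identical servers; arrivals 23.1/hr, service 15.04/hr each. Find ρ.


ρ = λ/(cμ) = 23.1/(3·15.04) = 23.1/45.12 = 0.5120

Final: 0.5120


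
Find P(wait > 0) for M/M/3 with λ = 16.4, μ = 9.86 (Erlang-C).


a = λ/μ = 1.6633; ρ = a/3 = 0.5544
P₀ = 0.173378 (from M/M/c formula)
C(c,a) = [a^c/(c!(1−ρ))]·P₀ = [4.60151/(6·0.4456)]·0.173378
= 1.72120·0.173378 = 0.298419

Final: 0.298419


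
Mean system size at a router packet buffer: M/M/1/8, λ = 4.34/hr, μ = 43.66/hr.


ρ = 4.34/43.66 = 0.09940
L = ρ[1 − (K+1)ρ^K + Kρ^(K+1)] / [(1−ρ)(1−ρ^(K+1))]
Numerator: 0.09940·(1 − 9·0.000000009533 + 8·9.477e-10) = 0.099404
Denominator: (0.9006)·(1.000000) = 0.900596
L = 0.099404/0.900596 = 0.1104

Final: 0.1104


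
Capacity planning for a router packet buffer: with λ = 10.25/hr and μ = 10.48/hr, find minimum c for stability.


Stability requires cμ > λ ⇔ c > λ/μ.
λ/μ = 10.25/10.48 = 0.9781
Minimum integer c = ⌊0.9781⌋ + 1 = 1
Check: 1·10.48 = 10.48 > 10.25, while 0·10.48 = 0.00 ≤ 10.25

Final: 1 servers


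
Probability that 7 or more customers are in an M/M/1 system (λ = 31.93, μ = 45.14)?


ρ = 31.93/45.14 = 0.7074
P(N ≥ n) = ρ^n = 0.7074^7 = 0.088606

Final: 0.088606


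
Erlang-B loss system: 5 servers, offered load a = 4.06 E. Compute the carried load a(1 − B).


B(5,4.06) = 0.204422 (Erlang-B)
Carried load = a(1 − B) = 4.06·(1 − 0.204422) = 4.06·0.795578 = 3.2300 E

Final: 3.2300 Erlangs


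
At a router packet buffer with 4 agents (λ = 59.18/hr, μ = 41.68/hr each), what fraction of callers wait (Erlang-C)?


a = λ/μ = 1.4199; ρ = a/4 = 0.3550
P₀ = 0.239952 (from M/M/c formula)
C(c,a) = [a^c/(c!(1−ρ))]·P₀ = [4.06433/(24·0.6450)]·0.239952
= 0.26254·0.239952 = 0.062997

Final: 0.062997


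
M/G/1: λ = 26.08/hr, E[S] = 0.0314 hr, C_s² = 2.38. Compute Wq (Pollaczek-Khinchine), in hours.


ρ = λ·E[S] = 26.08·0.0314 = 0.8189
E[S²] = E[S]²(1+C_s²) = 0.0314²·(1+2.38) = 0.003333
Wq = λ·E[S²]/(2(1−ρ)) = 26.08·0.003333/(2·0.1811) = 0.23997 hr

Final: 0.23997 hr


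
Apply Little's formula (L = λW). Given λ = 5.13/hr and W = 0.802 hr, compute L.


L = λW = 5.13·0.802 = 4.1143

Final: 4.1143


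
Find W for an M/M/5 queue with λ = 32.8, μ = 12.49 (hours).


a = 2.6261; ρ = 0.5252; P₀ = 0.070094
Lq = P₀·a^c·ρ/(c!(1−ρ)²) = 0.16999
Wq = Lq/λ = 0.16999/32.8 = 0.005182 hr
W = Wq + 1/μ = 0.005182 + 0.08006 = 0.08525 hr

Final: 0.08525 hr


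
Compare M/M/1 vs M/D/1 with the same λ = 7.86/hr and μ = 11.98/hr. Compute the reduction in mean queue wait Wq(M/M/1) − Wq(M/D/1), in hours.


ρ = 7.86/11.98 = 0.6561
Wq(M/M/1) = ρ/(μ−λ) = 0.6561/4.12 = 0.15925 hr
Wq(M/D/1) = ρ/(2(μ−λ)) = 0.07962 hr
Savings = 0.15925 − 0.07962 = 0.07962 hr

Final: 0.07962 hr


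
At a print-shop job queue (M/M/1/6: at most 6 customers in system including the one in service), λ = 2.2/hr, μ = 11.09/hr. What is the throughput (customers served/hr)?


ρ = 0.1984; P_K = (1−ρ)ρ^6/(1−ρ^7) = 0.00004886
λ_eff = λ(1 − P_K) = 2.2·(1 − 0.00004886) = 2.2·0.999951 = 2.1999 /hr

Final: 2.1999 /hr


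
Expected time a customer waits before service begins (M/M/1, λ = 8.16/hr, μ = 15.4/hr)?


ρ = 8.16/15.4 = 0.5299
Wq = ρ/(μ−λ) = 0.5299/(15.4 − 8.16) = 0.5299/7.24 = 0.07319 hr

Final: 0.07319 hr


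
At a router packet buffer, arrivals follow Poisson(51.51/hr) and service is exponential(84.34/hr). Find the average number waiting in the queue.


ρ = 51.51/84.34 = 0.6107
Lq = ρ²/(1−ρ) = 0.3730/0.3893 = 0.9582

Final: 0.9582


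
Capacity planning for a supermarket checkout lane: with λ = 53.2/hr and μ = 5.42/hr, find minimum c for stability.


Stability requires cμ > λ ⇔ c > λ/μ.
λ/μ = 53.2/5.42 = 9.8155
Minimum integer c = ⌊9.8155⌋ + 1 = 10
Check: 10·5.42 = 54.20 > 53.2, while 9·5.42 = 48.78 ≤ 53.2

Final: 10 servers


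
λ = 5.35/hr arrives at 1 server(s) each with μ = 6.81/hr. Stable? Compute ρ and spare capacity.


Total capacity cμ = 1·6.81 = 6.81/hr
ρ = λ/(cμ) = 5.35/6.81 = 0.7856
Stable ⇔ ρ < 1: YES
Spare capacity = cμ − λ = 6.81 − 5.35 = 1.46/hr

Final: ρ = 0.7856; stable; margin = 1.46/hr


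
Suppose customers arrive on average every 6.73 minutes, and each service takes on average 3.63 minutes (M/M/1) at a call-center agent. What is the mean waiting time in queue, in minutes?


λ = 60/6.73 = 8.9153 /hr
μ = 60/3.63 = 16.5289 /hr
ρ = λ/μ = 8.9153/16.5289 = 0.5394
Wq = ρ/(μ−λ) = 0.5394/(16.5289−8.9153) = 0.07084 hr
In minutes: 0.07084·60 = 4.251 min

Final: 4.251 min


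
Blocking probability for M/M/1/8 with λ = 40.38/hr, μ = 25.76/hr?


ρ = λ/μ = 40.38/25.76 = 1.5675
P_K = (1−ρ)ρ^K/(1−ρ^(K+1)) = (-0.5675·36.455549)/(1 − 57.145772)
= -20.690223/-56.145772 = 0.368509

Final: 0.368509


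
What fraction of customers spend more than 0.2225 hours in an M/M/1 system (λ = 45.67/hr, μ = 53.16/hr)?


W ~ Exponential(μ−λ) for M/M/1.
μ − λ = 53.16 − 45.67 = 7.4900
P(W > t) = e^{−(μ−λ)t} = e^{−1.6665} = 0.188902

Final: 0.188902


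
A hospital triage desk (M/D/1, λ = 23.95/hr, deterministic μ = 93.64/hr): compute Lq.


ρ = 23.95/93.64 = 0.2558
M/D/1: Lq = ρ²/(2(1−ρ)) = 0.06542/(2·0.7442) = 0.04395

Final: 0.04395


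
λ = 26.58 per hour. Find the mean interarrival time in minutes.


Mean interarrival time = 1/λ = 1/26.58 hour = 0.03762 hour
In minutes: 0.03762 × 60 = 2.2573 min

Final: 2.2573 min


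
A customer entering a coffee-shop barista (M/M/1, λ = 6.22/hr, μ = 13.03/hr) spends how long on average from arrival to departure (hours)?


W = 1/(μ−λ) = 1/(13.03 − 6.22) = 1/6.81 = 0.1468 hr

Final: 0.1468 hr


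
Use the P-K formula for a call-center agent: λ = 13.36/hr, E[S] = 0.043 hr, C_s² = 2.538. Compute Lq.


ρ = λ·E[S] = 13.36·0.043 = 0.5745
Lq = ρ²(1+C_s²)/(2(1−ρ)) = 0.3300·(1+2.538)/(2·0.4255)
= 0.3300·3.5380/0.8510 = 1.37201

Final: 1.37201
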